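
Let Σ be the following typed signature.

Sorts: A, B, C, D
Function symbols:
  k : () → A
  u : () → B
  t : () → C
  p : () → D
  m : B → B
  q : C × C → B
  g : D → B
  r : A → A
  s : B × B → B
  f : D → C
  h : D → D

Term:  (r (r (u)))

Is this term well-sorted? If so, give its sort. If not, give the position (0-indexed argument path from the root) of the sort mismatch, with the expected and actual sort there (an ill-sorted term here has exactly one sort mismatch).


ill-sorted at position [0, 0]: expected A, got B

    (u) : B
  (r (u)) : ✗ arg 0 at [0, 0] has sort B, expected A


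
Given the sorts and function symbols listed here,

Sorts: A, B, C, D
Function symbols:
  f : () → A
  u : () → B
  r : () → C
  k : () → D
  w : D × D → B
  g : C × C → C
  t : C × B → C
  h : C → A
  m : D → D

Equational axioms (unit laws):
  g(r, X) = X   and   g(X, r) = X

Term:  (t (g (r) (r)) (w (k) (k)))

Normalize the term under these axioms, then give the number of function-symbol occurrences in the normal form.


size = 5

1. (t (g (r) (r)) (w (k) (k)))  →  (t (r) (w (k) (k)))
normal form: (t (r) (w (k) (k)))


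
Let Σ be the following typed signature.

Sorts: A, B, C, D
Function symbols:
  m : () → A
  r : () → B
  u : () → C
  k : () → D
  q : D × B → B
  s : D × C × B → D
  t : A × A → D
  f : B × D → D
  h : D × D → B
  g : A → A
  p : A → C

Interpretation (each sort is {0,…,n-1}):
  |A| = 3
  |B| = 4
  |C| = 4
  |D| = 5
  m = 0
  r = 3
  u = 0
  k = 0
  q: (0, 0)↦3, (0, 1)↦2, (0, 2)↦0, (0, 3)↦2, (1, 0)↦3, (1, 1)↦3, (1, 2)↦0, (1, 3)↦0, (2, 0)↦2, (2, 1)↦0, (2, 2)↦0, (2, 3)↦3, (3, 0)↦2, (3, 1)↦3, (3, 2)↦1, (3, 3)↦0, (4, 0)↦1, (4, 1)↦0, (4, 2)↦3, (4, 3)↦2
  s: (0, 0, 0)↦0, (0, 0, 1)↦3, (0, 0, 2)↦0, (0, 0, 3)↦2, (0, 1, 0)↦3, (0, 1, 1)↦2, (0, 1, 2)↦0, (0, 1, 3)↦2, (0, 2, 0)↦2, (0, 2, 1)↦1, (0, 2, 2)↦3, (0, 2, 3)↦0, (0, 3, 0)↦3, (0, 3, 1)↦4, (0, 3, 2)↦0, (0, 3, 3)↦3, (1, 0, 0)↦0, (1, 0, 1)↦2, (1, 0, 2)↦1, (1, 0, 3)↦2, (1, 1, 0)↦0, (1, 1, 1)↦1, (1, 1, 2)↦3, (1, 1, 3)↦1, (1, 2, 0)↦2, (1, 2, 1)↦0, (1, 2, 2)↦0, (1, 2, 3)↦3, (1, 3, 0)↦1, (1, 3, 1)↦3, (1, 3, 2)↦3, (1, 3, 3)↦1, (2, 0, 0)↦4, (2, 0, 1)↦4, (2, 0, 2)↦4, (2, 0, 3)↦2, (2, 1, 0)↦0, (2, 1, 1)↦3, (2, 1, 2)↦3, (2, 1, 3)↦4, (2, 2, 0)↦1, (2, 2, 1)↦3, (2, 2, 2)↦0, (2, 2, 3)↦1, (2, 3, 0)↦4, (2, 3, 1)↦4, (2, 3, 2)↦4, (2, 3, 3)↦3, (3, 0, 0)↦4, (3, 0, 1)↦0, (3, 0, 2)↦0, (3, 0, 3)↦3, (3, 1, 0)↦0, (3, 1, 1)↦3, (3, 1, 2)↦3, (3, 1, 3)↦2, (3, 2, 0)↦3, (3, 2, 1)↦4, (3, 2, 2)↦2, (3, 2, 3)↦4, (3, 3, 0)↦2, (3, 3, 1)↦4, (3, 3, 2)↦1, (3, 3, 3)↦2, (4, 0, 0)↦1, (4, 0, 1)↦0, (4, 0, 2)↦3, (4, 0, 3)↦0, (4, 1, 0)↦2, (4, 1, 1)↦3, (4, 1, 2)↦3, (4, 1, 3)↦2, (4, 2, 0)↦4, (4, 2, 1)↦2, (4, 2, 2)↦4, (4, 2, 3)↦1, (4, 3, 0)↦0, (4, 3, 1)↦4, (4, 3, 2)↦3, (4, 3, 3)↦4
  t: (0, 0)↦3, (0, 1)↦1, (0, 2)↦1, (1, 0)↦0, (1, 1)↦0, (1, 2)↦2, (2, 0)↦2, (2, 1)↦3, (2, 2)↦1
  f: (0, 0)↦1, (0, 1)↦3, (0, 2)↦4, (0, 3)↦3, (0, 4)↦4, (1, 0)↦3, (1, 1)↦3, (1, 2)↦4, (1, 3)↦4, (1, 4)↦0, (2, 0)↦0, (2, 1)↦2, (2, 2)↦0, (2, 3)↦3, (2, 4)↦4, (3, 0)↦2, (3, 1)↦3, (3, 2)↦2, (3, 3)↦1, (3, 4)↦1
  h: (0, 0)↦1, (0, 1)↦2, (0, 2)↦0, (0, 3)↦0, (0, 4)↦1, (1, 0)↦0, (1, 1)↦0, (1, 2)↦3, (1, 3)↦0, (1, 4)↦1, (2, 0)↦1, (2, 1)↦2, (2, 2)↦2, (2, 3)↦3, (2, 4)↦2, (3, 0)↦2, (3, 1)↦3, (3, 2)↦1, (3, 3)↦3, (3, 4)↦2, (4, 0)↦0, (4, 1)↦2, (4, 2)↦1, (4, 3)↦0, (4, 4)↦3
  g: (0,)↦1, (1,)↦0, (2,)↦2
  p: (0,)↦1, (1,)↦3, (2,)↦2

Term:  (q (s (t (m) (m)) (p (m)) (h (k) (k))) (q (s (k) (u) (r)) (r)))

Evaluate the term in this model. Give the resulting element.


value = 0

  m = 0
  m = 0
  (t (m) (m)) = t(0, 0) = 3
  m = 0
  (p (m)) = p(0,) = 1
  k = 0
  k = 0
  (h (k) (k)) = h(0, 0) = 1
  (s (t (m) (m)) (p (m)) (h (k) (k))) = s(3, 1, 1) = 3
  k = 0
  u = 0
  r = 3
  (s (k) (u) (r)) = s(0, 0, 3) = 2
  r = 3
  (q (s (k) (u) (r)) (r)) = q(2, 3) = 3
  (q (s (t (m) (m)) (p (m)) (h (k) (k))) (q (s (k) (u) (r)) (r))) = q(3, 3) = 0


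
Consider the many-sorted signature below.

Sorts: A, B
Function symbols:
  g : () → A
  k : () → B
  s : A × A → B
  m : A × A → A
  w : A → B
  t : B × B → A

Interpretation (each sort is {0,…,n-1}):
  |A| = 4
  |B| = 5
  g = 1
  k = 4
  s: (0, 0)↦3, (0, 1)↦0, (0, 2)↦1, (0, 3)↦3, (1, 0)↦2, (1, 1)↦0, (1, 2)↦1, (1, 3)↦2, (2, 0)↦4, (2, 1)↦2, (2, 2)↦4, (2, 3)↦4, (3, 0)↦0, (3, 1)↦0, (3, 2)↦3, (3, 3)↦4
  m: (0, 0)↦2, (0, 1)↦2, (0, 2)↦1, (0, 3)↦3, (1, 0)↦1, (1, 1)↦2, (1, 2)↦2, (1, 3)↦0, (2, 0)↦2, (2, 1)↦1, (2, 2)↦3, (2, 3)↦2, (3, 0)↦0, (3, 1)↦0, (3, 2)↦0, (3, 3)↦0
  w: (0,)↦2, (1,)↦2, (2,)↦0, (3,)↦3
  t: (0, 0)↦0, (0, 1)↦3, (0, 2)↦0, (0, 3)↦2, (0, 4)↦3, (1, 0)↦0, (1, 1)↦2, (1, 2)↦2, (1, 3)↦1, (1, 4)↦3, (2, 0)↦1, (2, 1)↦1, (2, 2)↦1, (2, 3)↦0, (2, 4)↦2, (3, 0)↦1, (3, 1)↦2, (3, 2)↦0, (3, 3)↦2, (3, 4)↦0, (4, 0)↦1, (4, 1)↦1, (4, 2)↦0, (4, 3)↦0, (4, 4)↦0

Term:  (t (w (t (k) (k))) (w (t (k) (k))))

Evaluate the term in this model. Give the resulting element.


  k = 4
  k = 4
  (t (k) (k)) = t(4, 4) = 0
  (w (t (k) (k))) = w(0,) = 2
  k = 4
  k = 4
  (t (k) (k)) = t(4, 4) = 0
  (w (t (k) (k))) = w(0,) = 2
  (t (w (t (k) (k))) (w (t (k) (k)))) = t(2, 2) = 1

value = 1


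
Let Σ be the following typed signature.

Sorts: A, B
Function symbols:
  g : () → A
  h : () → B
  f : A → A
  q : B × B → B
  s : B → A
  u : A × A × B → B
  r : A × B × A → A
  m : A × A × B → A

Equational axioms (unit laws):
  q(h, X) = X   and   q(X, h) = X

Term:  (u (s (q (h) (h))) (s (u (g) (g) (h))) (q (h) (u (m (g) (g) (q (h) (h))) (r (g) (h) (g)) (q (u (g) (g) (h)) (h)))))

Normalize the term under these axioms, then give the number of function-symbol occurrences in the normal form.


size = 21

1. (u (s (q (h) (h))) (s (u (g) (g) (h))) (q (h) (u (m (g) (g) (q (h) (h))) (r (g) (h) (g)) (q (u (g) (g) (h)) (h)))))  →  (u (s (h)) (s (u (g) (g) (h))) (q (h) (u (m (g) (g) (q (h) (h))) (r (g) (h) (g)) (q (u (g) (g) (h)) (h)))))
2. (u (s (h)) (s (u (g) (g) (h))) (q (h) (u (m (g) (g) (q (h) (h))) (r (g) (h) (g)) (q (u (g) (g) (h)) (h)))))  →  (u (s (h)) (s (u (g) (g) (h))) (u (m (g) (g) (q (h) (h))) (r (g) (h) (g)) (q (u (g) (g) (h)) (h))))
3. (u (s (h)) (s (u (g) (g) (h))) (u (m (g) (g) (q (h) (h))) (r (g) (h) (g)) (q (u (g) (g) (h)) (h))))  →  (u (s (h)) (s (u (g) (g) (h))) (u (m (g) (g) (h)) (r (g) (h) (g)) (q (u (g) (g) (h)) (h))))
4. (u (s (h)) (s (u (g) (g) (h))) (u (m (g) (g) (h)) (r (g) (h) (g)) (q (u (g) (g) (h)) (h))))  →  (u (s (h)) (s (u (g) (g) (h))) (u (m (g) (g) (h)) (r (g) (h) (g)) (u (g) (g) (h))))
normal form: (u (s (h)) (s (u (g) (g) (h))) (u (m (g) (g) (h)) (r (g) (h) (g)) (u (g) (g) (h))))


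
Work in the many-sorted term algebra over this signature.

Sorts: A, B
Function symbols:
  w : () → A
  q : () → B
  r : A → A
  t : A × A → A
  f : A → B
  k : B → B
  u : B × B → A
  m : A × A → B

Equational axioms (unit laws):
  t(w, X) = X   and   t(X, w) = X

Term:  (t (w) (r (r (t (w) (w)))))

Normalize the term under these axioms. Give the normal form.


normal form = (r (r (w)))

1. (t (w) (r (r (t (w) (w)))))  →  (r (r (t (w) (w))))
2. (r (r (t (w) (w))))  →  (r (r (w)))


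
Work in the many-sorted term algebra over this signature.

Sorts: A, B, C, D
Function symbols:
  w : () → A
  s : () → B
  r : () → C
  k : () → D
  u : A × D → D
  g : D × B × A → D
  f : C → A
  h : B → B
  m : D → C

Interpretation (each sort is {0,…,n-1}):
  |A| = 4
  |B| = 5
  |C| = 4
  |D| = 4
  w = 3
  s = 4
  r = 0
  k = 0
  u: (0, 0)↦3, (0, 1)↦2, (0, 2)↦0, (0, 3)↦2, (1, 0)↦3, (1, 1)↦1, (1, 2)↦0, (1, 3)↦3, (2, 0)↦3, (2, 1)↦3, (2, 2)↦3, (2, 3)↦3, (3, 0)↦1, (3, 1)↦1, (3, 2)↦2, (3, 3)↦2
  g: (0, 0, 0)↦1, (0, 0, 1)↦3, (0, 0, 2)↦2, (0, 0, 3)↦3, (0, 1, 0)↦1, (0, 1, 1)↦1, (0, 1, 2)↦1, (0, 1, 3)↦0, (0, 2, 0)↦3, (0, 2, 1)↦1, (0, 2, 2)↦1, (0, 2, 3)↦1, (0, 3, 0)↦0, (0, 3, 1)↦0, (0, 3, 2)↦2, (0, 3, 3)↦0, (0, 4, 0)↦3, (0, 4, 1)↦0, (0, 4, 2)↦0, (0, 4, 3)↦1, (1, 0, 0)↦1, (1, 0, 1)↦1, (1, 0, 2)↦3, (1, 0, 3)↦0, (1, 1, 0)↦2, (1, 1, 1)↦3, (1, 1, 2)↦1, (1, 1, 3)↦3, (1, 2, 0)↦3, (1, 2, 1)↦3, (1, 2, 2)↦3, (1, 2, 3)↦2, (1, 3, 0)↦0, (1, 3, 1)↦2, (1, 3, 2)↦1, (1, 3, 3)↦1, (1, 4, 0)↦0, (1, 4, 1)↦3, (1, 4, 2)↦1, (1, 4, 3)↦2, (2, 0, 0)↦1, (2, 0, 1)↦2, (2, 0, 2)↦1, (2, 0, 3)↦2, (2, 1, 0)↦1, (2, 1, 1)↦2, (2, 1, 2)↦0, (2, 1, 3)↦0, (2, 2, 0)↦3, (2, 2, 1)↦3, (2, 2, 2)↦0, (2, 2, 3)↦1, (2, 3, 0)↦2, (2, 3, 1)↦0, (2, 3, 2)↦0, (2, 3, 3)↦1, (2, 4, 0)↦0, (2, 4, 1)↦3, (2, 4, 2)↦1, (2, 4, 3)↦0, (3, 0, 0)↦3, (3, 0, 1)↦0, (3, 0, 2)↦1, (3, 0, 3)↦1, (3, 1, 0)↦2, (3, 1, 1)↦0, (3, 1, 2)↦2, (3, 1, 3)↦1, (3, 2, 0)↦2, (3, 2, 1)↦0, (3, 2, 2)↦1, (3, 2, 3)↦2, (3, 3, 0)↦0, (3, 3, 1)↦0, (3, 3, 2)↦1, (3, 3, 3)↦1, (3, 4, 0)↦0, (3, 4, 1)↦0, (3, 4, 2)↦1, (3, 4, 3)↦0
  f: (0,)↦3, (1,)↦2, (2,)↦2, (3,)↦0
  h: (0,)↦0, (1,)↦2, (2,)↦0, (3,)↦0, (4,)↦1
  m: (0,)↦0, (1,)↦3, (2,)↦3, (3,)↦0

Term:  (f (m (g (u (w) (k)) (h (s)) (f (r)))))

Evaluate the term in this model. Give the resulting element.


  w = 3
  k = 0
  (u (w) (k)) = u(3, 0) = 1
  s = 4
  (h (s)) = h(4,) = 1
  r = 0
  (f (r)) = f(0,) = 3
  (g (u (w) (k)) (h (s)) (f (r))) = g(1, 1, 3) = 3
  (m (g (u (w) (k)) (h (s)) (f (r)))) = m(3,) = 0
  (f (m (g (u (w) (k)) (h (s)) (f (r))))) = f(0,) = 3

value = 3


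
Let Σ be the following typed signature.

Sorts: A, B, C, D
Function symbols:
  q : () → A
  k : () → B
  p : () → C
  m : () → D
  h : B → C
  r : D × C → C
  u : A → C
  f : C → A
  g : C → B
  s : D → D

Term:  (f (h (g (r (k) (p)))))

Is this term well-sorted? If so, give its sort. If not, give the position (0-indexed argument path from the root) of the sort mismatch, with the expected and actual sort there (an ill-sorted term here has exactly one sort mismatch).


ill-sorted at position [0, 0, 0, 0]: expected D, got B

        (k) : B
        (p) : C
      (r (k) (p)) : ✗ arg 0 at [0, 0, 0, 0] has sort B, expected D


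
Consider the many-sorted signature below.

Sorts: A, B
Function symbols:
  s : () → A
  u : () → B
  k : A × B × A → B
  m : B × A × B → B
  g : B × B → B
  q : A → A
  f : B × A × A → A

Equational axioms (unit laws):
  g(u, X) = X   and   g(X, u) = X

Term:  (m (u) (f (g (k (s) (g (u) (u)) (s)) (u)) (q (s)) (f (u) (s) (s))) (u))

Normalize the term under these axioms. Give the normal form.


1. (m (u) (f (g (k (s) (g (u) (u)) (s)) (u)) (q (s)) (f (u) (s) (s))) (u))  →  (m (u) (f (k (s) (g (u) (u)) (s)) (q (s)) (f (u) (s) (s))) (u))
2. (m (u) (f (k (s) (g (u) (u)) (s)) (q (s)) (f (u) (s) (s))) (u))  →  (m (u) (f (k (s) (u) (s)) (q (s)) (f (u) (s) (s))) (u))

normal form = (m (u) (f (k (s) (u) (s)) (q (s)) (f (u) (s) (s))) (u))


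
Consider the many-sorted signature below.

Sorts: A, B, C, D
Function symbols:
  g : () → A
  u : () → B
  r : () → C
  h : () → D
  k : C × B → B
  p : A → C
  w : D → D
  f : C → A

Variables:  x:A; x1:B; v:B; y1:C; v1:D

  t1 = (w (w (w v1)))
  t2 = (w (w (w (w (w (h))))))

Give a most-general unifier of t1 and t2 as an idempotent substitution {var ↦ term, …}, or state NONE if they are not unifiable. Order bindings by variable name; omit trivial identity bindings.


{v1 ↦ (w (w (h)))}


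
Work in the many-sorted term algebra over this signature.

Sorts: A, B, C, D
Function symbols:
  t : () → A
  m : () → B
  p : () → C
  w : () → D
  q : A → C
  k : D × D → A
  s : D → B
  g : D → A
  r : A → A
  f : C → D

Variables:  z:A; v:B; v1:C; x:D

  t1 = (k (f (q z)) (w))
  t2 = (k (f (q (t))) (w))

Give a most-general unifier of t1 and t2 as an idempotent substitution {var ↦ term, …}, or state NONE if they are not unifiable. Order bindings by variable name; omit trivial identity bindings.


{z ↦ (t)}


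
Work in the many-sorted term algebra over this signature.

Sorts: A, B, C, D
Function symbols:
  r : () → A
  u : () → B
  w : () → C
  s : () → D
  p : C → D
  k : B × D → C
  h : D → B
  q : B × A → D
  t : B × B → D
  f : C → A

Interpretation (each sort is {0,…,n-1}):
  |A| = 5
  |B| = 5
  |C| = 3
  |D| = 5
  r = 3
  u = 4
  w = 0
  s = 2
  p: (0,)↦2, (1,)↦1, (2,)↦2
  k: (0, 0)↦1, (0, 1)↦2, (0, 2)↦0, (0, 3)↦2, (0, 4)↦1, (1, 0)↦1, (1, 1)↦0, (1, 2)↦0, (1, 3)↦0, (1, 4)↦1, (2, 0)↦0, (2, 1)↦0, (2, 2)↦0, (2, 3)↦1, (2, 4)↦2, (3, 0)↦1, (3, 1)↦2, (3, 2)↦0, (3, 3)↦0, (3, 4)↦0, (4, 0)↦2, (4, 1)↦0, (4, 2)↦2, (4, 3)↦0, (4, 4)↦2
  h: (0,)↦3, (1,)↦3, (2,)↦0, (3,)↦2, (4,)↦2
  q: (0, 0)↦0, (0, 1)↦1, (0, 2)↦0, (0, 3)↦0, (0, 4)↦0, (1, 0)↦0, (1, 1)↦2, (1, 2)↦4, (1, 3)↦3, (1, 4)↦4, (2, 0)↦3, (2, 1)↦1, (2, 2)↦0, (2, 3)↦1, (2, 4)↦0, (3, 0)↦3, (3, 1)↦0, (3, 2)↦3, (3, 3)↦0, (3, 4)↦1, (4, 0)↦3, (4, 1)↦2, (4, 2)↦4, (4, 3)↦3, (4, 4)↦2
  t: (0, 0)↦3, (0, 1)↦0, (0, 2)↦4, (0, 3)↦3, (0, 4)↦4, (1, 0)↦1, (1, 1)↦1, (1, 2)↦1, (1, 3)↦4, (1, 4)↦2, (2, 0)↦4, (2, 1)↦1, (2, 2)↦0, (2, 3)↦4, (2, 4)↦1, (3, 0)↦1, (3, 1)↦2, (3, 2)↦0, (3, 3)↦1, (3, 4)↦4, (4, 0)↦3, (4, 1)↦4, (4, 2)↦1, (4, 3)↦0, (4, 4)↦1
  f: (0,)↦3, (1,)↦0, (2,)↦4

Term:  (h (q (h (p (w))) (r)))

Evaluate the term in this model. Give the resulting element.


  w = 0
  (p (w)) = p(0,) = 2
  (h (p (w))) = h(2,) = 0
  r = 3
  (q (h (p (w))) (r)) = q(0, 3) = 0
  (h (q (h (p (w))) (r))) = h(0,) = 3

value = 3


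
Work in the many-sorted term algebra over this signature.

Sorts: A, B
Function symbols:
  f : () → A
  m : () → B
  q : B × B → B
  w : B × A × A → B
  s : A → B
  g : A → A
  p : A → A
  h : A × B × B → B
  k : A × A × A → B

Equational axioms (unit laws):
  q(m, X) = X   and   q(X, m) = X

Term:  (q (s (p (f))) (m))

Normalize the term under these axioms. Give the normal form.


1. (q (s (p (f))) (m))  →  (s (p (f)))

normal form = (s (p (f)))


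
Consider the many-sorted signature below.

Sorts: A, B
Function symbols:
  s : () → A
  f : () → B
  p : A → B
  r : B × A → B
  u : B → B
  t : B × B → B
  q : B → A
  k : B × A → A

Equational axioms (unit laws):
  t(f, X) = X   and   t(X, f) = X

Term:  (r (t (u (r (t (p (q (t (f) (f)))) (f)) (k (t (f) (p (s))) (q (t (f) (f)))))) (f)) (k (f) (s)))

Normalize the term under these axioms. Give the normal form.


normal form = (r (u (r (p (q (f))) (k (p (s)) (q (f))))) (k (f) (s)))

1. (r (t (u (r (t (p (q (t (f) (f)))) (f)) (k (t (f) (p (s))) (q (t (f) (f)))))) (f)) (k (f) (s)))  →  (r (u (r (t (p (q (t (f) (f)))) (f)) (k (t (f) (p (s))) (q (t (f) (f)))))) (k (f) (s)))
2. (r (u (r (t (p (q (t (f) (f)))) (f)) (k (t (f) (p (s))) (q (t (f) (f)))))) (k (f) (s)))  →  (r (u (r (p (q (t (f) (f)))) (k (t (f) (p (s))) (q (t (f) (f)))))) (k (f) (s)))
3. (r (u (r (p (q (t (f) (f)))) (k (t (f) (p (s))) (q (t (f) (f)))))) (k (f) (s)))  →  (r (u (r (p (q (f))) (k (t (f) (p (s))) (q (t (f) (f)))))) (k (f) (s)))
4. (r (u (r (p (q (f))) (k (t (f) (p (s))) (q (t (f) (f)))))) (k (f) (s)))  →  (r (u (r (p (q (f))) (k (p (s)) (q (t (f) (f)))))) (k (f) (s)))
5. (r (u (r (p (q (f))) (k (p (s)) (q (t (f) (f)))))) (k (f) (s)))  →  (r (u (r (p (q (f))) (k (p (s)) (q (f))))) (k (f) (s)))


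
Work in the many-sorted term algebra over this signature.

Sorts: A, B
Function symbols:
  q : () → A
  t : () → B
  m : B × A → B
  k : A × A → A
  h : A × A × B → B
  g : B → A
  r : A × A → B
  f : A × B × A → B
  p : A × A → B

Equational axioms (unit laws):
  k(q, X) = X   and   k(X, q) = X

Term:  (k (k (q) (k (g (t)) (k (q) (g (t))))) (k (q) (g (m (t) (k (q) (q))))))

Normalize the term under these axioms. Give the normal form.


normal form = (k (k (g (t)) (g (t))) (g (m (t) (q))))

1. (k (k (q) (k (g (t)) (k (q) (g (t))))) (k (q) (g (m (t) (k (q) (q))))))  →  (k (k (g (t)) (k (q) (g (t)))) (k (q) (g (m (t) (k (q) (q))))))
2. (k (k (g (t)) (k (q) (g (t)))) (k (q) (g (m (t) (k (q) (q))))))  →  (k (k (g (t)) (g (t))) (k (q) (g (m (t) (k (q) (q))))))
3. (k (k (g (t)) (g (t))) (k (q) (g (m (t) (k (q) (q))))))  →  (k (k (g (t)) (g (t))) (g (m (t) (k (q) (q)))))
4. (k (k (g (t)) (g (t))) (g (m (t) (k (q) (q)))))  →  (k (k (g (t)) (g (t))) (g (m (t) (q))))


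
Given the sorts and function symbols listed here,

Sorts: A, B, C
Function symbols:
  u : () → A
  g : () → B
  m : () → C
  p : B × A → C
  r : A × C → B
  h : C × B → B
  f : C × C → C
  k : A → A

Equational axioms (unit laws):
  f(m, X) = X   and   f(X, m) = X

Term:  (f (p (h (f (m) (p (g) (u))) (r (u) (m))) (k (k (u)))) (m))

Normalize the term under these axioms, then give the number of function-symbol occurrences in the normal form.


1. (f (p (h (f (m) (p (g) (u))) (r (u) (m))) (k (k (u)))) (m))  →  (p (h (f (m) (p (g) (u))) (r (u) (m))) (k (k (u))))
2. (p (h (f (m) (p (g) (u))) (r (u) (m))) (k (k (u))))  →  (p (h (p (g) (u)) (r (u) (m))) (k (k (u))))
normal form: (p (h (p (g) (u)) (r (u) (m))) (k (k (u))))

size = 11


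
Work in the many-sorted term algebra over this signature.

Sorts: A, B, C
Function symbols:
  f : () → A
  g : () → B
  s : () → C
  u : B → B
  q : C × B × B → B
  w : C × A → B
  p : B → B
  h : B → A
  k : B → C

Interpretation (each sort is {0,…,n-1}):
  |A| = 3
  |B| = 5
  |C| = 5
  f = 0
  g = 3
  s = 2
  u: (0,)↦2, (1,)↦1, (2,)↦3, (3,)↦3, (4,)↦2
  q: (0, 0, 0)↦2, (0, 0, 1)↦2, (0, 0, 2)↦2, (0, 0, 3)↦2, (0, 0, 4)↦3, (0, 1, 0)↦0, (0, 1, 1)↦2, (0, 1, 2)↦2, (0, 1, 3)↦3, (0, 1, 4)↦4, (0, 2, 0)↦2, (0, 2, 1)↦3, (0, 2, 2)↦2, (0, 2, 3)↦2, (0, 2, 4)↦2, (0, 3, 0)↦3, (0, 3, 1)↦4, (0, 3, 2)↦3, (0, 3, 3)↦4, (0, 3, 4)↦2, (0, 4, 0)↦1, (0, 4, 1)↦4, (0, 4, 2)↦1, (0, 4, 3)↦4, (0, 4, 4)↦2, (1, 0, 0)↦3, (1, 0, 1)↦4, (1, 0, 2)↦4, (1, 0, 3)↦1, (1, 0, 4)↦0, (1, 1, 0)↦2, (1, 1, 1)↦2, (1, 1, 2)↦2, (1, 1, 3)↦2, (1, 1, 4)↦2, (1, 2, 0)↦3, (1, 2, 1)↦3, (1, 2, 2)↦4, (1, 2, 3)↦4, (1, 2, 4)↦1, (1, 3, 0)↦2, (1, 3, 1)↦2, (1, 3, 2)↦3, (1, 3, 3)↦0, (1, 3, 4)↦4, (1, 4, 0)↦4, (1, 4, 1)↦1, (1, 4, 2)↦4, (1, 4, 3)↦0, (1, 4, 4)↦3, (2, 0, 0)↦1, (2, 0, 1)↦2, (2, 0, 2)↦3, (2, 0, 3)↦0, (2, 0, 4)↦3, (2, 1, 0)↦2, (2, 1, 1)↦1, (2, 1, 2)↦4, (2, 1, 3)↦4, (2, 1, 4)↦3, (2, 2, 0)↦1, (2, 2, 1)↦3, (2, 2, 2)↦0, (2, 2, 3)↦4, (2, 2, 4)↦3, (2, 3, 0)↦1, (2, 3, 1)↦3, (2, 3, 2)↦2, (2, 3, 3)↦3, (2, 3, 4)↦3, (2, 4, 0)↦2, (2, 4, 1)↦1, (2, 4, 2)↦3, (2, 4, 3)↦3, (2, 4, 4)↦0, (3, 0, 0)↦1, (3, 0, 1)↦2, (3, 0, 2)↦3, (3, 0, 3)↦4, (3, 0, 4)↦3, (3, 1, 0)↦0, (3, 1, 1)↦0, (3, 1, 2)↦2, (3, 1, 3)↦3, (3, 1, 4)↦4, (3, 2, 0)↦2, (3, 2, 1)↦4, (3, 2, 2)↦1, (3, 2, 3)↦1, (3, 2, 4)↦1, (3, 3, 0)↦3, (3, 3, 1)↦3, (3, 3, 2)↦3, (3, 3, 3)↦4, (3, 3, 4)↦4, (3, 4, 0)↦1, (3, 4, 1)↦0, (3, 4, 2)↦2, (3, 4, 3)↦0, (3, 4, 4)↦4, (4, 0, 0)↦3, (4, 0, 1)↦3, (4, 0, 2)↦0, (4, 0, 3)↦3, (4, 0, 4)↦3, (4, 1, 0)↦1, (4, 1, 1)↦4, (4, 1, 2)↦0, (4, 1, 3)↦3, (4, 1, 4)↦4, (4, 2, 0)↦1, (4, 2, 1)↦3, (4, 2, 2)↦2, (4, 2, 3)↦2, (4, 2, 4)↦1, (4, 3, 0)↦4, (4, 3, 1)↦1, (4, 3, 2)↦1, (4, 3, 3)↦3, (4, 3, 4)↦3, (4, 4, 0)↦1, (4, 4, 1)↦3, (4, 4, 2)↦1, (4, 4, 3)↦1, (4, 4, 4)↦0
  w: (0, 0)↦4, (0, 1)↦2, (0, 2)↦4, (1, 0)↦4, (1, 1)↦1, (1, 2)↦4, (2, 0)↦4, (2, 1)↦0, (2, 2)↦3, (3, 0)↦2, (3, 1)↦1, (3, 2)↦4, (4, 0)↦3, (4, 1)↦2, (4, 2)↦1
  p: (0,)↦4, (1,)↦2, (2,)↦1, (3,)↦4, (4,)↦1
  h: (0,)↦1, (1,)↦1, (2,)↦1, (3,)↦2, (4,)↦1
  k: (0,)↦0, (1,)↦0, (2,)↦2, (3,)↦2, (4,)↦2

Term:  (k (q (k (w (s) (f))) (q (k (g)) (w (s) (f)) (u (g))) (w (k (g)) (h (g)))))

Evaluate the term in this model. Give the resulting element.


  s = 2
  f = 0
  (w (s) (f)) = w(2, 0) = 4
  (k (w (s) (f))) = k(4,) = 2
  g = 3
  (k (g)) = k(3,) = 2
  s = 2
  f = 0
  (w (s) (f)) = w(2, 0) = 4
  g = 3
  (u (g)) = u(3,) = 3
  (q (k (g)) (w (s) (f)) (u (g))) = q(2, 4, 3) = 3
  g = 3
  (k (g)) = k(3,) = 2
  g = 3
  (h (g)) = h(3,) = 2
  (w (k (g)) (h (g))) = w(2, 2) = 3
  (q (k (w (s) (f))) (q (k (g)) (w (s) (f)) (u (g))) (w (k (g)) (h (g)))) = q(2, 3, 3) = 3
  (k (q (k (w (s) (f))) (q (k (g)) (w (s) (f)) (u (g))) (w (k (g)) (h (g))))) = k(3,) = 2

value = 2


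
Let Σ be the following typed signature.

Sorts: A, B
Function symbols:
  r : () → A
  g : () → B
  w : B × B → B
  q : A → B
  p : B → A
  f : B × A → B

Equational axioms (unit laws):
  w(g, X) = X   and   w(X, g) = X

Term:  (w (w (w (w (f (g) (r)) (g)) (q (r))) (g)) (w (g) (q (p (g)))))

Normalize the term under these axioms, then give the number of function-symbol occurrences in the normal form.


1. (w (w (w (w (f (g) (r)) (g)) (q (r))) (g)) (w (g) (q (p (g)))))  →  (w (w (w (f (g) (r)) (g)) (q (r))) (w (g) (q (p (g)))))
2. (w (w (w (f (g) (r)) (g)) (q (r))) (w (g) (q (p (g)))))  →  (w (w (f (g) (r)) (q (r))) (w (g) (q (p (g)))))
3. (w (w (f (g) (r)) (q (r))) (w (g) (q (p (g)))))  →  (w (w (f (g) (r)) (q (r))) (q (p (g))))
normal form: (w (w (f (g) (r)) (q (r))) (q (p (g))))

size = 10


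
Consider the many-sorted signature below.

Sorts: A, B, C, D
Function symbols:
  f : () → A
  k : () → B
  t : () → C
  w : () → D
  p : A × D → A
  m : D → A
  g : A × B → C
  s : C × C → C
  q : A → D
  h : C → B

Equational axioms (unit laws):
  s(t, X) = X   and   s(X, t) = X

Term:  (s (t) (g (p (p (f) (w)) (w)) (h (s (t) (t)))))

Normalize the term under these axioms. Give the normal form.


1. (s (t) (g (p (p (f) (w)) (w)) (h (s (t) (t)))))  →  (g (p (p (f) (w)) (w)) (h (s (t) (t))))
2. (g (p (p (f) (w)) (w)) (h (s (t) (t))))  →  (g (p (p (f) (w)) (w)) (h (t)))

normal form = (g (p (p (f) (w)) (w)) (h (t)))


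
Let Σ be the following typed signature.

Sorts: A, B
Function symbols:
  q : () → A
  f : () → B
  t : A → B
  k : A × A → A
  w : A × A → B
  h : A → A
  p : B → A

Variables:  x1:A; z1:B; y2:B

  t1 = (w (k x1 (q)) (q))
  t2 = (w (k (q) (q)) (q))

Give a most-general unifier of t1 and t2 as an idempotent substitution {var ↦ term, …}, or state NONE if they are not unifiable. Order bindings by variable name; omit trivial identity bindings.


{x1 ↦ (q)}


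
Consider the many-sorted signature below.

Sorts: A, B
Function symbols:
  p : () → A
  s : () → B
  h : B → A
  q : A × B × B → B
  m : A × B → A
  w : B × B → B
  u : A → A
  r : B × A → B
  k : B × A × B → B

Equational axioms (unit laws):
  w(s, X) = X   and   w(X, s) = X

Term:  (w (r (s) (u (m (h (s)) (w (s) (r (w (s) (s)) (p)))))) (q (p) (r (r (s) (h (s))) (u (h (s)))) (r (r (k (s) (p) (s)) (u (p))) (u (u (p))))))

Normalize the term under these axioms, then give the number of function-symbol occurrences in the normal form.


size = 31

1. (w (r (s) (u (m (h (s)) (w (s) (r (w (s) (s)) (p)))))) (q (p) (r (r (s) (h (s))) (u (h (s)))) (r (r (k (s) (p) (s)) (u (p))) (u (u (p))))))  →  (w (r (s) (u (m (h (s)) (r (w (s) (s)) (p))))) (q (p) (r (r (s) (h (s))) (u (h (s)))) (r (r (k (s) (p) (s)) (u (p))) (u (u (p))))))
2. (w (r (s) (u (m (h (s)) (r (w (s) (s)) (p))))) (q (p) (r (r (s) (h (s))) (u (h (s)))) (r (r (k (s) (p) (s)) (u (p))) (u (u (p))))))  →  (w (r (s) (u (m (h (s)) (r (s) (p))))) (q (p) (r (r (s) (h (s))) (u (h (s)))) (r (r (k (s) (p) (s)) (u (p))) (u (u (p))))))
normal form: (w (r (s) (u (m (h (s)) (r (s) (p))))) (q (p) (r (r (s) (h (s))) (u (h (s)))) (r (r (k (s) (p) (s)) (u (p))) (u (u (p))))))


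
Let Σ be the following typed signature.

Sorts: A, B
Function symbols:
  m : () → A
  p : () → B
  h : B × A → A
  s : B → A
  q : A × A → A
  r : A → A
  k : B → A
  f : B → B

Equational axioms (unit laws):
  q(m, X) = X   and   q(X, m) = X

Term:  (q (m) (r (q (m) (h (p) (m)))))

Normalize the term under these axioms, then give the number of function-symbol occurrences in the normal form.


1. (q (m) (r (q (m) (h (p) (m)))))  →  (r (q (m) (h (p) (m))))
2. (r (q (m) (h (p) (m))))  →  (r (h (p) (m)))
normal form: (r (h (p) (m)))

size = 4


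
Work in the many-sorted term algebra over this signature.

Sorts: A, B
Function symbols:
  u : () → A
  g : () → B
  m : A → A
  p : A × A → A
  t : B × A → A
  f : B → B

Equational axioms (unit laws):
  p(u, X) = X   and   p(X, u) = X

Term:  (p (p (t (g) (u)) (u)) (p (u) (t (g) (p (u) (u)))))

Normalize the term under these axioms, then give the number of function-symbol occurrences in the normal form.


1. (p (p (t (g) (u)) (u)) (p (u) (t (g) (p (u) (u)))))  →  (p (t (g) (u)) (p (u) (t (g) (p (u) (u)))))
2. (p (t (g) (u)) (p (u) (t (g) (p (u) (u)))))  →  (p (t (g) (u)) (t (g) (p (u) (u))))
3. (p (t (g) (u)) (t (g) (p (u) (u))))  →  (p (t (g) (u)) (t (g) (u)))
normal form: (p (t (g) (u)) (t (g) (u)))

size = 7


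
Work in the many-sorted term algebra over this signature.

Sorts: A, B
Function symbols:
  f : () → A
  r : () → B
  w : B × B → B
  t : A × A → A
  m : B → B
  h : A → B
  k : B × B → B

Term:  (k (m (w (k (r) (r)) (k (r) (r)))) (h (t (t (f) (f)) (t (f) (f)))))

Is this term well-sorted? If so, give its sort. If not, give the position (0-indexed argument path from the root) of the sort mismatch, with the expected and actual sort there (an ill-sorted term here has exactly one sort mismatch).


        (r) : B
        (r) : B
      (k (r) (r)) : B
        (r) : B
        (r) : B
      (k (r) (r)) : B
    (w (k (r) (r)) (k (r) (r))) : B
  (m (w (k (r) (r)) (k (r) (r)))) : B
        (f) : A
        (f) : A
      (t (f) (f)) : A
        (f) : A
        (f) : A
      (t (f) (f)) : A
    (t (t (f) (f)) (t (f) (f))) : A
  (h (t (t (f) (f)) (t (f) (f)))) : B
(k (m (w (k (r) (r)) (k (r) (r)))) (h (t (t (f) (f)) (t (f) (f))))) : B

well-sorted; sort = B


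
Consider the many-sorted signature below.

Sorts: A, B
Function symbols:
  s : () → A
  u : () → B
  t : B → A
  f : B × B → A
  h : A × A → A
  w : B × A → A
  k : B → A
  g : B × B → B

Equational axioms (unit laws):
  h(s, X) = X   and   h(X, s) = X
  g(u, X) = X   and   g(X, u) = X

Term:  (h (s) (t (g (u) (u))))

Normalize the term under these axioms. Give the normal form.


1. (h (s) (t (g (u) (u))))  →  (t (g (u) (u)))
2. (t (g (u) (u)))  →  (t (u))

normal form = (t (u))


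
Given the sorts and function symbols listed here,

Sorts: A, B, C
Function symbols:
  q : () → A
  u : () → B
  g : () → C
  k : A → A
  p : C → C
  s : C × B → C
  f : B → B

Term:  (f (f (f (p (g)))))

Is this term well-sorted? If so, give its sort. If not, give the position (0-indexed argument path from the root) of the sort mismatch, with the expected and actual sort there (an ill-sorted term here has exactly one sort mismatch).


        (g) : C
      (p (g)) : C
    (f (p (g))) : ✗ arg 0 at [0, 0, 0] has sort C, expected B

ill-sorted at position [0, 0, 0]: expected B, got C


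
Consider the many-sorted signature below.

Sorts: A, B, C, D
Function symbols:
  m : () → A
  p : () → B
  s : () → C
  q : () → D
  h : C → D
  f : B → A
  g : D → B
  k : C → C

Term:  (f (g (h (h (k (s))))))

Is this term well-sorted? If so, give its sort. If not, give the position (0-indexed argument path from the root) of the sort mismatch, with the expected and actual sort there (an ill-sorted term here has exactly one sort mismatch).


ill-sorted at position [0, 0, 0]: expected C, got D

          (s) : C
        (k (s)) : C
      (h (k (s))) : D
    (h (h (k (s)))) : ✗ arg 0 at [0, 0, 0] has sort D, expected C


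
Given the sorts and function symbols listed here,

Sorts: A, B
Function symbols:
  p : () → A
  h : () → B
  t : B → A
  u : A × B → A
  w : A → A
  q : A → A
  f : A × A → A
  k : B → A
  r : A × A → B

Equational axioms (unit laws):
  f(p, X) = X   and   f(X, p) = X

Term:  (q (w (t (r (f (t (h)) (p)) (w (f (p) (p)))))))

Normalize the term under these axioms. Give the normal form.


normal form = (q (w (t (r (t (h)) (w (p))))))

1. (q (w (t (r (f (t (h)) (p)) (w (f (p) (p)))))))  →  (q (w (t (r (t (h)) (w (f (p) (p)))))))
2. (q (w (t (r (t (h)) (w (f (p) (p)))))))  →  (q (w (t (r (t (h)) (w (p))))))


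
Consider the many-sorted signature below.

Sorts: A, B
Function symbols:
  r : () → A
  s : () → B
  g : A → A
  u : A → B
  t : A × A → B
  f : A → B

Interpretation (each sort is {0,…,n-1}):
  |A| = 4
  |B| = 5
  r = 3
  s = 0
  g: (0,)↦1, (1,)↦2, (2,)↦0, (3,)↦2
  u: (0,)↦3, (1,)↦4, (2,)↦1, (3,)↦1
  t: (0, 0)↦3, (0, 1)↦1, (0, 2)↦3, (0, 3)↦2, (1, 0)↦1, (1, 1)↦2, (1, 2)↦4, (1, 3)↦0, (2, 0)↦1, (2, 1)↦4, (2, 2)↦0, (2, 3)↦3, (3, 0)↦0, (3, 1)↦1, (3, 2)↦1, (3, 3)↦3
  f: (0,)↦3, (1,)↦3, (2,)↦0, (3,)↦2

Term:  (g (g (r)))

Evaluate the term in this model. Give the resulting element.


  r = 3
  (g (r)) = g(3,) = 2
  (g (g (r))) = g(2,) = 0

value = 0


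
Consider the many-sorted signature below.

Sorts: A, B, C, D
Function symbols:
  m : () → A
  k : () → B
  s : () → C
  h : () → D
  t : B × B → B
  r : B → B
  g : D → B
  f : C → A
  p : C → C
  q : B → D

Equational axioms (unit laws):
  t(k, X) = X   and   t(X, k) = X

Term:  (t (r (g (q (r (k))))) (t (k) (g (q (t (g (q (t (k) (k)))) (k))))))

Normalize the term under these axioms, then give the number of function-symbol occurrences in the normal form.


size = 11

1. (t (r (g (q (r (k))))) (t (k) (g (q (t (g (q (t (k) (k)))) (k))))))  →  (t (r (g (q (r (k))))) (g (q (t (g (q (t (k) (k)))) (k)))))
2. (t (r (g (q (r (k))))) (g (q (t (g (q (t (k) (k)))) (k)))))  →  (t (r (g (q (r (k))))) (g (q (g (q (t (k) (k)))))))
3. (t (r (g (q (r (k))))) (g (q (g (q (t (k) (k)))))))  →  (t (r (g (q (r (k))))) (g (q (g (q (k))))))
normal form: (t (r (g (q (r (k))))) (g (q (g (q (k))))))


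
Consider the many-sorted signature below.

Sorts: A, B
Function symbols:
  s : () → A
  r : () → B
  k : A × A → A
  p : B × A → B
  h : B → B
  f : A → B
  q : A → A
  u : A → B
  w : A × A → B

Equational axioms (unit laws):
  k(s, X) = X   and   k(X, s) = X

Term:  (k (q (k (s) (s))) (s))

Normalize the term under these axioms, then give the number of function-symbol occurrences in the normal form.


1. (k (q (k (s) (s))) (s))  →  (q (k (s) (s)))
2. (q (k (s) (s)))  →  (q (s))
normal form: (q (s))

size = 2


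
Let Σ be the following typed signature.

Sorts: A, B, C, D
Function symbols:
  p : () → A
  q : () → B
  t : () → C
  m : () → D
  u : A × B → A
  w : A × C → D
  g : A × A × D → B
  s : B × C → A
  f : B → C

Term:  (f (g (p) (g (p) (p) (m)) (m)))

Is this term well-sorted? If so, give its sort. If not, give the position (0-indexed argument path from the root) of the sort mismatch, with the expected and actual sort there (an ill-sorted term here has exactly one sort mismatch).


ill-sorted at position [0, 1]: expected A, got B

    (p) : A
      (p) : A
      (p) : A
      (m) : D
    (g (p) (p) (m)) : B
    (m) : D
  (g (p) (g (p) (p) (m)) (m)) : ✗ arg 1 at [0, 1] has sort B, expected A


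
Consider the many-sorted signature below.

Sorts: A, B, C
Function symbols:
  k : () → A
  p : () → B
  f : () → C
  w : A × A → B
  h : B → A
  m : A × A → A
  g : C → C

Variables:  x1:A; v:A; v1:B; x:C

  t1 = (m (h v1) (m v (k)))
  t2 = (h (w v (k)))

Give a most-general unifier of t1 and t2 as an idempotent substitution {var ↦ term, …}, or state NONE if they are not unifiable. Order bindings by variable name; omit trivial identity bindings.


head clash or occurs-check failure — not unifiable

NONE (not unifiable)


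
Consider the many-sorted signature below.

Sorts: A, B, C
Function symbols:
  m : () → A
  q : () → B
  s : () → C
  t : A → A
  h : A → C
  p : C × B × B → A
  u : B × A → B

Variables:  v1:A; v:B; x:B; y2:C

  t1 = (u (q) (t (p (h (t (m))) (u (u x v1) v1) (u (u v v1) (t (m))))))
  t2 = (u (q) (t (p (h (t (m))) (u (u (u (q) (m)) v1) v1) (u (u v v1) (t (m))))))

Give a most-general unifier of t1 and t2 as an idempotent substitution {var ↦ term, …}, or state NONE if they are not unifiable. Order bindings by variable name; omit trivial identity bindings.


{x ↦ (u (q) (m))}


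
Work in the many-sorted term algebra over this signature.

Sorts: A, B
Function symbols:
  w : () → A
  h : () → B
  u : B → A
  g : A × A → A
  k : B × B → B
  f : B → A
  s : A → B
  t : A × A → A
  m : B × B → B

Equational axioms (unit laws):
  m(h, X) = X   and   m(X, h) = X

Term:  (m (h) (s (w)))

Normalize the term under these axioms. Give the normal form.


normal form = (s (w))

1. (m (h) (s (w)))  →  (s (w))


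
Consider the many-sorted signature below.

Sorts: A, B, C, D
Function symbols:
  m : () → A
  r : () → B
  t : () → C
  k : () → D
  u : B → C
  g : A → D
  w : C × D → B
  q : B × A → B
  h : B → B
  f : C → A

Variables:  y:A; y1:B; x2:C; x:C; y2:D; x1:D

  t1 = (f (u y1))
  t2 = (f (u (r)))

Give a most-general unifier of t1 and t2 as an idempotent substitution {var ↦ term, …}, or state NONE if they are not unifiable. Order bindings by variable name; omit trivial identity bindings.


{y1 ↦ (r)}


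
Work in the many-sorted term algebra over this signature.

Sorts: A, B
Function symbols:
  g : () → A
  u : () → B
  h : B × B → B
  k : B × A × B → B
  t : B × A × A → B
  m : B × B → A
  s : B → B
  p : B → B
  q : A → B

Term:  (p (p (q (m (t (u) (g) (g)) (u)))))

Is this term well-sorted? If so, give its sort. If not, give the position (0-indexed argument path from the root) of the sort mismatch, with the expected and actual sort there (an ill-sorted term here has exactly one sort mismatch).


          (u) : B
          (g) : A
          (g) : A
        (t (u) (g) (g)) : B
        (u) : B
      (m (t (u) (g) (g)) (u)) : A
    (q (m (t (u) (g) (g)) (u))) : B
  (p (q (m (t (u) (g) (g)) (u)))) : B
(p (p (q (m (t (u) (g) (g)) (u))))) : B

well-sorted; sort = B


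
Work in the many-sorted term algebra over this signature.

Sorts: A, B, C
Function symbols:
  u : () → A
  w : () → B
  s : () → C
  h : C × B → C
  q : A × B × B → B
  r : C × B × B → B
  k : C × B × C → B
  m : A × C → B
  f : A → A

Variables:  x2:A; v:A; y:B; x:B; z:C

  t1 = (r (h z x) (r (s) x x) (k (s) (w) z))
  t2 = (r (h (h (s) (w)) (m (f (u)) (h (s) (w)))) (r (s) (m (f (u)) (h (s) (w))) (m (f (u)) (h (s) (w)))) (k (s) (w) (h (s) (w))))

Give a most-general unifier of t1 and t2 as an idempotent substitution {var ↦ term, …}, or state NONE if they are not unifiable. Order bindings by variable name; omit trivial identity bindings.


{x ↦ (m (f (u)) (h (s) (w))), z ↦ (h (s) (w))}


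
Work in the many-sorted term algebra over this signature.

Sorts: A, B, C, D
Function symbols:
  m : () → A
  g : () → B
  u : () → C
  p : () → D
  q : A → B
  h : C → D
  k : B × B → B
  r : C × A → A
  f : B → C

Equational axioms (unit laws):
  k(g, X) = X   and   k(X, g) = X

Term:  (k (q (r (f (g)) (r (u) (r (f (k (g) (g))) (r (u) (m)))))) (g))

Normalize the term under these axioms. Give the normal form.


1. (k (q (r (f (g)) (r (u) (r (f (k (g) (g))) (r (u) (m)))))) (g))  →  (q (r (f (g)) (r (u) (r (f (k (g) (g))) (r (u) (m))))))
2. (q (r (f (g)) (r (u) (r (f (k (g) (g))) (r (u) (m))))))  →  (q (r (f (g)) (r (u) (r (f (g)) (r (u) (m))))))

normal form = (q (r (f (g)) (r (u) (r (f (g)) (r (u) (m))))))


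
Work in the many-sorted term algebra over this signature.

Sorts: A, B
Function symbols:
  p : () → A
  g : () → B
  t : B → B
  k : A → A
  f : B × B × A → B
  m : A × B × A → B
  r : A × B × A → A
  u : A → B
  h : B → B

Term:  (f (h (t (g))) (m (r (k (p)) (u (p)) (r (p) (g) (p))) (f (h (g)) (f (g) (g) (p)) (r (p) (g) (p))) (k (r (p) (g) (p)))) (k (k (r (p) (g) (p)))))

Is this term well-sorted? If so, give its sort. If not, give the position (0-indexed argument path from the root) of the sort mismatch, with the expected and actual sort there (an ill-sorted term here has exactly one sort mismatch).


      (g) : B
    (t (g)) : B
  (h (t (g))) : B
        (p) : A
      (k (p)) : A
        (p) : A
      (u (p)) : B
        (p) : A
        (g) : B
        (p) : A
      (r (p) (g) (p)) : A
    (r (k (p)) (u (p)) (r (p) (g) (p))) : A
        (g) : B
      (h (g)) : B
        (g) : B
        (g) : B
        (p) : A
      (f (g) (g) (p)) : B
        (p) : A
        (g) : B
        (p) : A
      (r (p) (g) (p)) : A
    (f (h (g)) (f (g) (g) (p)) (r (p) (g) (p))) : B
        (p) : A
        (g) : B
        (p) : A
      (r (p) (g) (p)) : A
    (k (r (p) (g) (p))) : A
  (m (r (k (p)) (u (p)) (r (p) (g) (p))) (f (h (g)) (f (g) (g) (p)) (r (p) (g) (p))) (k (r (p) (g) (p)))) : B
        (p) : A
        (g) : B
        (p) : A
      (r (p) (g) (p)) : A
    (k (r (p) (g) (p))) : A
  (k (k (r (p) (g) (p)))) : A
(f (h (t (g))) (m (r (k (p)) (u (p)) (r (p) (g) (p))) (f (h (g)) (f (g) (g) (p)) (r (p) (g) (p))) (k (r (p) (g) (p)))) (k (k (r (p) (g) (p))))) : B

well-sorted; sort = B


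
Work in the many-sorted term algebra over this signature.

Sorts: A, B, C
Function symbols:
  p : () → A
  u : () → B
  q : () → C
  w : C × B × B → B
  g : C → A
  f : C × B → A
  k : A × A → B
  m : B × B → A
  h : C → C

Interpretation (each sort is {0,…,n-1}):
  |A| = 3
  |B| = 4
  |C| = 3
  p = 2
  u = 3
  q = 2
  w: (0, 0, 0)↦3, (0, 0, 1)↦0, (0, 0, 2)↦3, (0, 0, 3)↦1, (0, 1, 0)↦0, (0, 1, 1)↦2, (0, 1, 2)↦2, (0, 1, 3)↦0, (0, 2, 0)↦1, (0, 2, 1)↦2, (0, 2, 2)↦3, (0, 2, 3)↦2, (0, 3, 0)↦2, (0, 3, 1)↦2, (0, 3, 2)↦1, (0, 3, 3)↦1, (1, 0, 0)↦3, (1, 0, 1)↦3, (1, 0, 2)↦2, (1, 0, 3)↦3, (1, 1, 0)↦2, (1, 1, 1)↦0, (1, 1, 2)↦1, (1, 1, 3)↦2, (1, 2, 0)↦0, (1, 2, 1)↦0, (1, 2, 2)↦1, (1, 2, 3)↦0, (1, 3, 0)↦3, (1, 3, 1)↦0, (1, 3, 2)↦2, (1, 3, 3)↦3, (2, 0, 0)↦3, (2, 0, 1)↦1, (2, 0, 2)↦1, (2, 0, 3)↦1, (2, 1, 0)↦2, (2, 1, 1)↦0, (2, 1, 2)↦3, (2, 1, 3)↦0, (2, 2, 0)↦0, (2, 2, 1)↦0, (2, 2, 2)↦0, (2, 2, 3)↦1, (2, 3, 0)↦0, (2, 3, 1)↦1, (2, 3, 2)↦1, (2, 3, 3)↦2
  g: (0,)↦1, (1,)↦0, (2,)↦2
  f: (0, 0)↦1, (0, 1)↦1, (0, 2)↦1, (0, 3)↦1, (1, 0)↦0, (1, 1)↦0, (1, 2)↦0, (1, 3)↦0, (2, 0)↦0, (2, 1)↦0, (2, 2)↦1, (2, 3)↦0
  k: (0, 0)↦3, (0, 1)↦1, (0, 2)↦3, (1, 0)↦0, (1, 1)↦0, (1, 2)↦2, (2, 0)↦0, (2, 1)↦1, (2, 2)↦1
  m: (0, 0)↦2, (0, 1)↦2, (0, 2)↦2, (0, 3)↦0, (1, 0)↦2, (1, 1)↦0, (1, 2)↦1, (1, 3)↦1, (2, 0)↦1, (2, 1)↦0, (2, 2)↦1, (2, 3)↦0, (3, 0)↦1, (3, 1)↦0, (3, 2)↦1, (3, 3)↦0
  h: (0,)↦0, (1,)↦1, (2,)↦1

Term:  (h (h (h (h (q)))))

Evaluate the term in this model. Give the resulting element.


value = 1

  q = 2
  (h (q)) = h(2,) = 1
  (h (h (q))) = h(1,) = 1
  (h (h (h (q)))) = h(1,) = 1
  (h (h (h (h (q))))) = h(1,) = 1


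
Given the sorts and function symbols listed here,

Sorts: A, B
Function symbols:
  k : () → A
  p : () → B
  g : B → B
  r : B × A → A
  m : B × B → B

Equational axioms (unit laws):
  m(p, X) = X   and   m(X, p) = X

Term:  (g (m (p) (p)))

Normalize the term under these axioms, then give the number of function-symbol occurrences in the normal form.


size = 2

1. (g (m (p) (p)))  →  (g (p))
normal form: (g (p))


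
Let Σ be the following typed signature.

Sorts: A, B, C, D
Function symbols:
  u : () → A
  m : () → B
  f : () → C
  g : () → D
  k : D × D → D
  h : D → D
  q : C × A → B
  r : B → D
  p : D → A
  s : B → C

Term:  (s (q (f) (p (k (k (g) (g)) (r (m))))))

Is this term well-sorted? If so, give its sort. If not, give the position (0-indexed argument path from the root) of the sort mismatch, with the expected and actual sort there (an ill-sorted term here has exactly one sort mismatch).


well-sorted; sort = C

    (f) : C
          (g) : D
          (g) : D
        (k (g) (g)) : D
          (m) : B
        (r (m)) : D
      (k (k (g) (g)) (r (m))) : D
    (p (k (k (g) (g)) (r (m)))) : A
  (q (f) (p (k (k (g) (g)) (r (m))))) : B
(s (q (f) (p (k (k (g) (g)) (r (m)))))) : C
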